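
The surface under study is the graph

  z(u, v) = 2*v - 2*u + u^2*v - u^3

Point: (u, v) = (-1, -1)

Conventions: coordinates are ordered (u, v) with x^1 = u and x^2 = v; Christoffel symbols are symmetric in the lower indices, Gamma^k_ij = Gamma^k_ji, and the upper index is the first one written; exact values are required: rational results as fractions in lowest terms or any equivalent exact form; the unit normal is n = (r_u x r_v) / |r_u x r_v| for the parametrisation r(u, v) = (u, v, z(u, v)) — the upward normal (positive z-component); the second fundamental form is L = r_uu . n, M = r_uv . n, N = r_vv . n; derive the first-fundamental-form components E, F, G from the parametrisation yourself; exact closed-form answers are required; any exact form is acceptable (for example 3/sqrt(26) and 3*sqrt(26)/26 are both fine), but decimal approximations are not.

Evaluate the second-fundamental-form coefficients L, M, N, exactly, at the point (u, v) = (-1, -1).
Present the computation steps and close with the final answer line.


z_u = -3, z_v = 3, z_uu = 4, z_uv = -2, z_vv = 0
E = 10, F = -9, G = 10; answer radicand W^2 = 19
unnormalised second-form numerators: l = 4, m = -2, n = 0; L = l/sqrt(19), and similarly M = m/sqrt(W^2), N = n/sqrt(W^2)

Answer: L = 4*sqrt(19)/19, M = -2*sqrt(19)/19, N = 0


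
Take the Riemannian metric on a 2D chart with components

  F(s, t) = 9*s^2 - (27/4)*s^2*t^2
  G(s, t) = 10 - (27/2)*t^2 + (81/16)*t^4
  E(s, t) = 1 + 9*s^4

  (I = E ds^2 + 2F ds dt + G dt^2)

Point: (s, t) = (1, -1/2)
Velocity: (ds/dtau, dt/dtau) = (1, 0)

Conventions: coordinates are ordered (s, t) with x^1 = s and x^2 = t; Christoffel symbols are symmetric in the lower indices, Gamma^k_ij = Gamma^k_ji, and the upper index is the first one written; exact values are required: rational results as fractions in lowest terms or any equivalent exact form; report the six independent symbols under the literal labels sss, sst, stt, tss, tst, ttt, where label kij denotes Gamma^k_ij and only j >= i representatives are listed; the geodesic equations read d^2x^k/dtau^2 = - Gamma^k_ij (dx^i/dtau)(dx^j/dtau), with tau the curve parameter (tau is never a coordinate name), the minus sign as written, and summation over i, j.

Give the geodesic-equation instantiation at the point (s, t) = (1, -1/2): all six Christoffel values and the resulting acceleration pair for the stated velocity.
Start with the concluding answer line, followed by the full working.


Answer: Gamma_sss = 4608/4081, Gamma_sst = 0, Gamma_stt = 1728/4081, Gamma_tss = 3744/4081, Gamma_tst = 0, Gamma_ttt = 1404/4081; accelerations (d^2s/dtau^2, d^2t/dtau^2) = (-4608/4081, -3744/4081)

E = 10, F = 117/16, G = 1777/256 at the point
E_s = 36, E_t = 0, F_s = 117/8, F_t = 27/4, G_s = 0, G_t = 351/32
EG - F^2 = 4081/256;  g^inv = (256/4081) * [[1777/256, -117/16], [-117/16, 10]]
first-kind symbols [ij,l] = (1/2)(d_i g_jl + d_j g_il - d_l g_ij): [ss,s] = E_s/2 = 18, [ss,t] = F_s - E_t/2 = 117/8, [st,s] = E_t/2 = 0, [st,t] = G_s/2 = 0, [tt,s] = F_t - G_s/2 = 27/4, [tt,t] = G_t/2 = 351/64
Gamma^s_ij = (G*[ij,s] - F*[ij,t])/(EG - F^2), Gamma^t_ij = (E*[ij,t] - F*[ij,s])/(EG - F^2)
Gamma_sss = 4608/4081, Gamma_sst = 0, Gamma_stt = 1728/4081, Gamma_tss = 3744/4081, Gamma_tst = 0, Gamma_ttt = 1404/4081
d^2s/dtau^2 = -(Gamma_sss*(1)^2 + 2*Gamma_sst*(1)*(0) + Gamma_stt*(0)^2) = -4608/4081
d^2t/dtau^2 = -(Gamma_tss*(1)^2 + 2*Gamma_tst*(1)*(0) + Gamma_ttt*(0)^2) = -3744/4081


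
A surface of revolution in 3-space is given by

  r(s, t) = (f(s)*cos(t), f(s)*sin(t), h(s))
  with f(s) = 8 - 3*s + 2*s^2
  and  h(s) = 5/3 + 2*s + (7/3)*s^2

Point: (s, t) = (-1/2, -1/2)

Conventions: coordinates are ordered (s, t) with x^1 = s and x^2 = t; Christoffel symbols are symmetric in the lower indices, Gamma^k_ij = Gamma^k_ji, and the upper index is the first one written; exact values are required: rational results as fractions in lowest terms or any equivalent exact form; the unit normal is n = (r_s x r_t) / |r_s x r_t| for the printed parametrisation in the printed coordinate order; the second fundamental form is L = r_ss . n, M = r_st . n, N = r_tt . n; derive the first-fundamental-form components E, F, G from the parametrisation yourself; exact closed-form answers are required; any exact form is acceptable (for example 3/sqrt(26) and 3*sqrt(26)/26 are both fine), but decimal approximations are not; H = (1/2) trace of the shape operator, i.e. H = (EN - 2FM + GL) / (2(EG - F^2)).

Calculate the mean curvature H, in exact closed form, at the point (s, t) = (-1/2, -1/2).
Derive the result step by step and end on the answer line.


f = 10, f' = -5, f'' = 4, h' = -1/3, h'' = 14/3
E = 226/9, F = 0, G = 100; answer radicand W^2 = 226/9
unnormalised second-form numerators: l = -22, m = 0, n = -10/3; L = l/sqrt(226/9), and similarly M = m/sqrt(W^2), N = n/sqrt(W^2)
H = (E*n - 2*F*m + G*l) / (2*(EG - F^2)*sqrt(W^2)); E*n - 2*F*m + G*l = -61660/27, EG - F^2 = 22600/9, so H = (-3083/6780)/sqrt(226/9)

Answer: H = -3083*sqrt(226)/510760


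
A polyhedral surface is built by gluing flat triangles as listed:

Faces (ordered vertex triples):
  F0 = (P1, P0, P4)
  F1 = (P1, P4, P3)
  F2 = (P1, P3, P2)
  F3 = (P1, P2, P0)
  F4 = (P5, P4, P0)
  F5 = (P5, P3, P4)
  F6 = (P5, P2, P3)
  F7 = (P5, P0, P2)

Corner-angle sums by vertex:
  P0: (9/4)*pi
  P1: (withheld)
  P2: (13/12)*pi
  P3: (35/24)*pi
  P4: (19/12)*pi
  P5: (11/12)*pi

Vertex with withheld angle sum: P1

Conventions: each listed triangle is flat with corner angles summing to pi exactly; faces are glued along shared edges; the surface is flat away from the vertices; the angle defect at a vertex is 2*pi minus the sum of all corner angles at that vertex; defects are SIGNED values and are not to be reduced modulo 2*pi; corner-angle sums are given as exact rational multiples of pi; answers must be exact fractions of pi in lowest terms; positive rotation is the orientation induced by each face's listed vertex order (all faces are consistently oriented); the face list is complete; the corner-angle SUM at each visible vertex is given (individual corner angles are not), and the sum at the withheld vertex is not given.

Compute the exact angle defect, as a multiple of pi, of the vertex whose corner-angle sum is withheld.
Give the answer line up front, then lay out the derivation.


Answer: defect(P1) = (31/24)*pi

V = 6, E = 12, F = 8; chi = V - E + F = 2
Gauss-Bonnet: total defect = 2*pi*chi = 4*pi; visible defects sum to (65/24)*pi


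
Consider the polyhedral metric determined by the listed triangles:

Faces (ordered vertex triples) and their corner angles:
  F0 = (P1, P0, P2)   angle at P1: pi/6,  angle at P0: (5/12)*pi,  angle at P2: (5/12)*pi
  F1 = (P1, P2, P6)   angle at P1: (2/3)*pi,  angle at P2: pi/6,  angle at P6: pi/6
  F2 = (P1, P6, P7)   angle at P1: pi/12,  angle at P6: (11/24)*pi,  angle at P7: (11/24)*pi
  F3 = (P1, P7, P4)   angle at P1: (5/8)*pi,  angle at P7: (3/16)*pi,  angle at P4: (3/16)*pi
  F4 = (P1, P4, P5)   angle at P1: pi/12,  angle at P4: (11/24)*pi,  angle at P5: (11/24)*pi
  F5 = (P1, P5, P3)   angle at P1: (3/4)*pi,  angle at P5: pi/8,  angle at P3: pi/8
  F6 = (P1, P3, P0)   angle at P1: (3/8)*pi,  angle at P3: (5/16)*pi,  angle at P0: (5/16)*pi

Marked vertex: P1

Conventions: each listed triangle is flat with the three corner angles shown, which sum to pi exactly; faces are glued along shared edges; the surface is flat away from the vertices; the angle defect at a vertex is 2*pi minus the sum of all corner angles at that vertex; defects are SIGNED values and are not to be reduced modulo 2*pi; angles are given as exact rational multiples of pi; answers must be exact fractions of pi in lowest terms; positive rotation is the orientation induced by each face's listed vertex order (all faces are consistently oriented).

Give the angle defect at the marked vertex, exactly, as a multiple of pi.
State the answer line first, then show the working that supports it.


Answer: defect(P1) = (-3/4)*pi

Sum of corner angles at P1: (11/4)*pi
defect = 2*pi - (11/4)*pi


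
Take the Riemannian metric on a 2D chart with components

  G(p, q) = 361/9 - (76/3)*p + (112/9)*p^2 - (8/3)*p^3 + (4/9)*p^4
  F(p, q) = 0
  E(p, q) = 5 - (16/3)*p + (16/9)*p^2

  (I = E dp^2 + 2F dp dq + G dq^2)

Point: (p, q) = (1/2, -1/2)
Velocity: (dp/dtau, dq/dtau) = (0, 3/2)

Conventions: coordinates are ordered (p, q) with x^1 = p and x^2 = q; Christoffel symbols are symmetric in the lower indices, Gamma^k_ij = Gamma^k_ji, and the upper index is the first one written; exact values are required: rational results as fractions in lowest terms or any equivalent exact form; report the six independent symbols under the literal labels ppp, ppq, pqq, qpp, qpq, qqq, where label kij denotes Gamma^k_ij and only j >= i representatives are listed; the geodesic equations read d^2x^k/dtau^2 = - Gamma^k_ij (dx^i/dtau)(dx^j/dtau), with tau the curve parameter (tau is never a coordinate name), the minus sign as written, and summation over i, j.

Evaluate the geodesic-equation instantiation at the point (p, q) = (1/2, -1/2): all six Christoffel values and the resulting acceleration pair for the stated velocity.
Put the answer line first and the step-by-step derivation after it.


Answer: Gamma_ppp = -16/25, Gamma_ppq = 0, Gamma_pqq = 66/25, Gamma_qpp = 0, Gamma_qpq = -8/33, Gamma_qqq = 0; accelerations (d^2p/dtau^2, d^2q/dtau^2) = (-297/50, 0)

E = 25/9, F = 0, G = 121/4 at the point
E_p = -32/9, E_q = 0, F_p = 0, F_q = 0, G_p = -44/3, G_q = 0
EG - F^2 = 3025/36;  g^inv = (36/3025) * [[121/4, 0], [0, 25/9]]
first-kind symbols [ij,l] = (1/2)(d_i g_jl + d_j g_il - d_l g_ij): [pp,p] = E_p/2 = -16/9, [pp,q] = F_p - E_q/2 = 0, [pq,p] = E_q/2 = 0, [pq,q] = G_p/2 = -22/3, [qq,p] = F_q - G_p/2 = 22/3, [qq,q] = G_q/2 = 0
Gamma^p_ij = (G*[ij,p] - F*[ij,q])/(EG - F^2), Gamma^q_ij = (E*[ij,q] - F*[ij,p])/(EG - F^2)
Gamma_ppp = -16/25, Gamma_ppq = 0, Gamma_pqq = 66/25, Gamma_qpp = 0, Gamma_qpq = -8/33, Gamma_qqq = 0
d^2p/dtau^2 = -(Gamma_ppp*(0)^2 + 2*Gamma_ppq*(0)*(3/2) + Gamma_pqq*(3/2)^2) = -297/50
d^2q/dtau^2 = -(Gamma_qpp*(0)^2 + 2*Gamma_qpq*(0)*(3/2) + Gamma_qqq*(3/2)^2) = 0


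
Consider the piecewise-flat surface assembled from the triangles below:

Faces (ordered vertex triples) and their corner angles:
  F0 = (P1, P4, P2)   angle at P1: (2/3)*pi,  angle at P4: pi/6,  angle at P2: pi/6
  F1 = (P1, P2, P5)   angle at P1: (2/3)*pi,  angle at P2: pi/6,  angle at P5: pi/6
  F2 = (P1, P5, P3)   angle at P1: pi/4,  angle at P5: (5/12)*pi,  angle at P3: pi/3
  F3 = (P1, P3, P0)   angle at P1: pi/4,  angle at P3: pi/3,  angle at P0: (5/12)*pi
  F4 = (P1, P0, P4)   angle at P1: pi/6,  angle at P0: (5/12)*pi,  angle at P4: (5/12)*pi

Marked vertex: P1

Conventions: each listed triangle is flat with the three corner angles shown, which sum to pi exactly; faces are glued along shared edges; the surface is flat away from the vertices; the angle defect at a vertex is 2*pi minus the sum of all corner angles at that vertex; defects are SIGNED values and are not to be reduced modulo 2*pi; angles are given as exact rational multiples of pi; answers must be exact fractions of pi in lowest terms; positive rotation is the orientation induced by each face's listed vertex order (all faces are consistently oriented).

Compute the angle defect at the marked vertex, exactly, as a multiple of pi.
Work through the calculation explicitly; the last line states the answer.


Sum of corner angles at P1: 2*pi
defect = 2*pi - 2*pi

Answer: defect(P1) = 0


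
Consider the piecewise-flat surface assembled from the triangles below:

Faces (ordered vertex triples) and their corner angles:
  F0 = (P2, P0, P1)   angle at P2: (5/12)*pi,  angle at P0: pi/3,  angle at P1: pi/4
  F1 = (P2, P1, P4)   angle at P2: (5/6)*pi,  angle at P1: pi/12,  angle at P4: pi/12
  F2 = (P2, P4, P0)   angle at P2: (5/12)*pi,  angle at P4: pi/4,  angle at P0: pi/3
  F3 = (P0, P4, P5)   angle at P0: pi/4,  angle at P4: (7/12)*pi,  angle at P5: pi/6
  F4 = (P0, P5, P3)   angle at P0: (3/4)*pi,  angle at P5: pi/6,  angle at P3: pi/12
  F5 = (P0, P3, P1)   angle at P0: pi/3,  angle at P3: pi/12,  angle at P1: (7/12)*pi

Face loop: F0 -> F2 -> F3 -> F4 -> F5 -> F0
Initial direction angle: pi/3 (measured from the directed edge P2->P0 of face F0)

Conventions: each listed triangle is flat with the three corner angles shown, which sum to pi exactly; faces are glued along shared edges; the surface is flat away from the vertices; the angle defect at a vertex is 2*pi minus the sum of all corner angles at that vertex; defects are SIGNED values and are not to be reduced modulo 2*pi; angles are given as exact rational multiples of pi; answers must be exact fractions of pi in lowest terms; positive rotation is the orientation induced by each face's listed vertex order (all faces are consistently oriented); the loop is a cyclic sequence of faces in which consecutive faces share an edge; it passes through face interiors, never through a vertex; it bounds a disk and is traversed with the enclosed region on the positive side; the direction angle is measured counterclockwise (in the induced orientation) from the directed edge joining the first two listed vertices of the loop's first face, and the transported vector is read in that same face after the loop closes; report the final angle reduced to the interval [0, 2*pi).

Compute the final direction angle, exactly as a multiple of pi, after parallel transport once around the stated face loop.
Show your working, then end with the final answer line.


enclosed vertex P0: corner angles sum to 2*pi, defect = 2*pi - 2*pi = 0
the rotation equals the total enclosed defect, so the final angle is initial + defects (mod 2*pi)
final angle = pi/3 + 0 = pi/3 (mod 2*pi)

Answer: final direction angle = pi/3


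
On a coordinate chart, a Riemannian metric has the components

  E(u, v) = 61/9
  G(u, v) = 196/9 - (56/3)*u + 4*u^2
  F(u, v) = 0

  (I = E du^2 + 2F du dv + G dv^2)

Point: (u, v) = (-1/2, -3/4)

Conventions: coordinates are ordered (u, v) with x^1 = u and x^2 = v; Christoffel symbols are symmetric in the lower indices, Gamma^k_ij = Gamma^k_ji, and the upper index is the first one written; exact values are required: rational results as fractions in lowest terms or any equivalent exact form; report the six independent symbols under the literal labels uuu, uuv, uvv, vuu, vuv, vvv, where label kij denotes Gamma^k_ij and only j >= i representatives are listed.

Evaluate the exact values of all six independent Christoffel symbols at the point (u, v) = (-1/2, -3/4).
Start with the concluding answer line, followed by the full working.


Answer: Gamma_uuu = 0, Gamma_uuv = 0, Gamma_uvv = 102/61, Gamma_vuu = 0, Gamma_vuv = -6/17, Gamma_vvv = 0

E = 61/9, F = 0, G = 289/9 at the point
E_u = 0, E_v = 0, F_u = 0, F_v = 0, G_u = -68/3, G_v = 0
EG - F^2 = 17629/81;  g^inv = (81/17629) * [[289/9, 0], [0, 61/9]]
first-kind symbols [ij,l] = (1/2)(d_i g_jl + d_j g_il - d_l g_ij): [uu,u] = E_u/2 = 0, [uu,v] = F_u - E_v/2 = 0, [uv,u] = E_v/2 = 0, [uv,v] = G_u/2 = -34/3, [vv,u] = F_v - G_u/2 = 34/3, [vv,v] = G_v/2 = 0
Gamma^u_ij = (G*[ij,u] - F*[ij,v])/(EG - F^2), Gamma^v_ij = (E*[ij,v] - F*[ij,u])/(EG - F^2)


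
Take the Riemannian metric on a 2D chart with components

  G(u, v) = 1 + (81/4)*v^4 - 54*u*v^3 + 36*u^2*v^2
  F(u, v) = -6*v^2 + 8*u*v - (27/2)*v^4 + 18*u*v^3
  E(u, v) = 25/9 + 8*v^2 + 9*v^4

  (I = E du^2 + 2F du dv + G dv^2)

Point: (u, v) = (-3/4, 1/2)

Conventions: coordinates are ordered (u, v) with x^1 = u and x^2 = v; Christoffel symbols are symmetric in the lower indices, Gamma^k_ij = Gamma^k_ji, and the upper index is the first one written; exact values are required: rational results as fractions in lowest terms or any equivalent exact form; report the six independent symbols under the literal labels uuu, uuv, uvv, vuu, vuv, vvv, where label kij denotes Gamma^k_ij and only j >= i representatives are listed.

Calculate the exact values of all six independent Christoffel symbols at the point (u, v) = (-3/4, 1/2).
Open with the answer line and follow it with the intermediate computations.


Answer: Gamma_uuu = 0, Gamma_uuv = 3600/9637, Gamma_uvv = -10800/9637, Gamma_vuu = 0, Gamma_vuv = -5832/9637, Gamma_vvv = 17496/9637

E = 769/144, F = -225/32, G = 793/64 at the point
E_u = 0, E_v = 25/2, F_u = 25/4, F_v = -231/8, G_u = -81/4, G_v = 243/4
EG - F^2 = 9637/576;  g^inv = (576/9637) * [[793/64, 225/32], [225/32, 769/144]]
first-kind symbols [ij,l] = (1/2)(d_i g_jl + d_j g_il - d_l g_ij): [uu,u] = E_u/2 = 0, [uu,v] = F_u - E_v/2 = 0, [uv,u] = E_v/2 = 25/4, [uv,v] = G_u/2 = -81/8, [vv,u] = F_v - G_u/2 = -75/4, [vv,v] = G_v/2 = 243/8
Gamma^u_ij = (G*[ij,u] - F*[ij,v])/(EG - F^2), Gamma^v_ij = (E*[ij,v] - F*[ij,u])/(EG - F^2)


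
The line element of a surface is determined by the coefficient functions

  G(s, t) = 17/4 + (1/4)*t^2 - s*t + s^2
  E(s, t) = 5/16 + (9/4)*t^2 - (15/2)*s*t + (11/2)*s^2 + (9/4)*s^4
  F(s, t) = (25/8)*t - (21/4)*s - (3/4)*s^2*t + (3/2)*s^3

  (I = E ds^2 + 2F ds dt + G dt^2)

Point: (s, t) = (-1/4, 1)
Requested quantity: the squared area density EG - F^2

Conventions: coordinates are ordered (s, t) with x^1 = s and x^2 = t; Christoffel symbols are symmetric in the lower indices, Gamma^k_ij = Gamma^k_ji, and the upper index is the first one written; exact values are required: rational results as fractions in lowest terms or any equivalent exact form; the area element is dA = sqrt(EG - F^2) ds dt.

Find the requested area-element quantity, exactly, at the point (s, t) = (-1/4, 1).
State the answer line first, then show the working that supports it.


Answer: EG - F^2 = 16301/4096

E = 4905/1024, F = 559/128, G = 77/16; EG - F^2 = 16301/4096


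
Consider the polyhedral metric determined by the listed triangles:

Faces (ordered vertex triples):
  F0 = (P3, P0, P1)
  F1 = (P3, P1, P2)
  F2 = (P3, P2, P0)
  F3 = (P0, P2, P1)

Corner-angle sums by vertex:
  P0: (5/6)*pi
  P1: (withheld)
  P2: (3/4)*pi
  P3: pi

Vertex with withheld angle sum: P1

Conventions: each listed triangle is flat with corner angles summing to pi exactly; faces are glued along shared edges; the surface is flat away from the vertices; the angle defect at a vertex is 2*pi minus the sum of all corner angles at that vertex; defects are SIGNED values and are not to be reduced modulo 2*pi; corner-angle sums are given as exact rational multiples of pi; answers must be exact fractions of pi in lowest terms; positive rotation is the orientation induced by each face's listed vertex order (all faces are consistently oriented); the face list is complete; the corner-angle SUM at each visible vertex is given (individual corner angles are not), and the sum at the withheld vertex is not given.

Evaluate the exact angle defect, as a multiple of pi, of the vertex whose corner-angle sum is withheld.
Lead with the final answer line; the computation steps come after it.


Answer: defect(P1) = (7/12)*pi

V = 4, E = 6, F = 4; chi = V - E + F = 2
Gauss-Bonnet: total defect = 2*pi*chi = 4*pi; visible defects sum to (41/12)*pi


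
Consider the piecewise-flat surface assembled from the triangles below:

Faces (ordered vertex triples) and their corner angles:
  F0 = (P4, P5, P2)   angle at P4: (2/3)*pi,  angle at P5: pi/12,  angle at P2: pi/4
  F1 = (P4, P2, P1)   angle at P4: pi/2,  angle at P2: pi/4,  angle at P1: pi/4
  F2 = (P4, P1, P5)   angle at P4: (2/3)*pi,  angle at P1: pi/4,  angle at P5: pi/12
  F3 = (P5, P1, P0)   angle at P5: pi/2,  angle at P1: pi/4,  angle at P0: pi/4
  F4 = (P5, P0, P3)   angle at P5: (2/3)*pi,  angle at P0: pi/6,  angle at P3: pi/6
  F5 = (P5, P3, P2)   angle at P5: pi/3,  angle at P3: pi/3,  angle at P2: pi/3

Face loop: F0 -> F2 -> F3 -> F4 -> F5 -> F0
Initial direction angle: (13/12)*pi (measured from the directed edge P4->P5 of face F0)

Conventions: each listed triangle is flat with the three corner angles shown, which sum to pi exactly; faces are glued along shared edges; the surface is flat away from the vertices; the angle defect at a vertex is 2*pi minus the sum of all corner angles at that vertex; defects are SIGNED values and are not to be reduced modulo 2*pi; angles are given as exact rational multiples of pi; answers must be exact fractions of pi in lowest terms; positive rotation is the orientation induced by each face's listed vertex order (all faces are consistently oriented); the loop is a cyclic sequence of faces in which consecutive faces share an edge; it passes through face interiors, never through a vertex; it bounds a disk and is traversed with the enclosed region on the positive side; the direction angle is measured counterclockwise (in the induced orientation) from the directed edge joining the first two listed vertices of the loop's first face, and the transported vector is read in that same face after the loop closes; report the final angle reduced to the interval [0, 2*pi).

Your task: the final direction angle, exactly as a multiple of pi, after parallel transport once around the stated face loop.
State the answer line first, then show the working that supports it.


Answer: final direction angle = (17/12)*pi

enclosed vertex P5: corner angles sum to (5/3)*pi, defect = 2*pi - (5/3)*pi = pi/3
adding the enclosed defects to the starting angle (mod 2*pi, induced orientation) gives the holonomy
final angle = (13/12)*pi + pi/3 = (17/12)*pi (mod 2*pi)


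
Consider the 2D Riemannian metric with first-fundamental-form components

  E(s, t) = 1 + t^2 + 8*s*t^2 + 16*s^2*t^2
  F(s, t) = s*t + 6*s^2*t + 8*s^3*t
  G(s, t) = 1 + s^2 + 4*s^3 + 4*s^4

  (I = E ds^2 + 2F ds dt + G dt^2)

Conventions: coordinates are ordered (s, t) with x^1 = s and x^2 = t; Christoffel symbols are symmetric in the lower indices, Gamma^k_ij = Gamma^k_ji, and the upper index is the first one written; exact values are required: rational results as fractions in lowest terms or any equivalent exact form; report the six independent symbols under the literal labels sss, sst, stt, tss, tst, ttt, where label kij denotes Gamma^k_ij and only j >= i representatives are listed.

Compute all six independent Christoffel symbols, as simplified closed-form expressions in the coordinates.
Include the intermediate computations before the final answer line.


E = 1 + t^2 + 8*s*t^2 + 16*s^2*t^2; F = s*t + 6*s^2*t + 8*s^3*t; G = 1 + s^2 + 4*s^3 + 4*s^4
Gamma^k_ij = (1/2) g^{kl} (d_i g_jl + d_j g_il - d_l g_ij), with g^inv = (1/(EG-F^2)) [[G, -F], [-F, E]]
first partials: E_s = 8*t^2 + 32*s*t^2, E_t = 2*t + 16*s*t + 32*s^2*t, F_s = t + 12*s*t + 24*s^2*t, F_t = s + 6*s^2 + 8*s^3, G_s = 2*s + 12*s^2 + 16*s^3, G_t = 0
D = EG - F^2 = 1 + t^2 + s^2 + 8*s*t^2 + 4*s^3 + 16*s^2*t^2 + 4*s^4
expanded: Gamma^s_ss = (G E_s - 2F F_s + F E_t)/(2D), Gamma^s_st = (G E_t - F G_s)/(2D), Gamma^s_tt = (2G F_t - G G_s - F G_t)/(2D), Gamma^t_ss = (2E F_s - E E_t - F E_s)/(2D), Gamma^t_st = (E G_s - F E_t)/(2D), Gamma^t_tt = (E G_t - 2F F_t + F G_s)/(2D); substitute and cancel common factors

Answer: Gamma_sss = (16*s*t^2 + 4*t^2)/(4*s^4 + 4*s^3 + 16*s^2*t^2 + s^2 + 8*s*t^2 + t^2 + 1), Gamma_sst = (16*s^2*t + 8*s*t + t)/(4*s^4 + 4*s^3 + 16*s^2*t^2 + s^2 + 8*s*t^2 + t^2 + 1), Gamma_stt = 0, Gamma_tss = (8*s^2*t + 4*s*t)/(4*s^4 + 4*s^3 + 16*s^2*t^2 + s^2 + 8*s*t^2 + t^2 + 1), Gamma_tst = (8*s^3 + 6*s^2 + s)/(4*s^4 + 4*s^3 + 16*s^2*t^2 + s^2 + 8*s*t^2 + t^2 + 1), Gamma_ttt = 0


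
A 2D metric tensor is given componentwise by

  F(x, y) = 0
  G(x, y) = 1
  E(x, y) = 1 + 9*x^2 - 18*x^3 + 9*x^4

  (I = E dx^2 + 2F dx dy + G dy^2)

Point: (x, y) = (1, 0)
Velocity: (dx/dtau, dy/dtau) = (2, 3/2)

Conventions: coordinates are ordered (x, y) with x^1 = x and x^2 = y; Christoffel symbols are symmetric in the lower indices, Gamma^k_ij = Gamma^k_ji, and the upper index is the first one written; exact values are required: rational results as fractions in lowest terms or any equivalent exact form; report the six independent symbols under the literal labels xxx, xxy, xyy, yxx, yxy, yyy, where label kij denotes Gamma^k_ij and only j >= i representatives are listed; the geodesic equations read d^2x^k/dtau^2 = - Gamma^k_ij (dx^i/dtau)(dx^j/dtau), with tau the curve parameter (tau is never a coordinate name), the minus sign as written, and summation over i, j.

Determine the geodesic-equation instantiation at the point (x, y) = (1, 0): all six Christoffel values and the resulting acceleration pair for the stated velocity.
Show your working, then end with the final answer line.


E = 1, F = 0, G = 1 at the point
E_x = 0, E_y = 0, F_x = 0, F_y = 0, G_x = 0, G_y = 0
EG - F^2 = 1;  g^inv = (1) * [[1, 0], [0, 1]]
first-kind symbols [ij,l] = (1/2)(d_i g_jl + d_j g_il - d_l g_ij): [xx,x] = E_x/2 = 0, [xx,y] = F_x - E_y/2 = 0, [xy,x] = E_y/2 = 0, [xy,y] = G_x/2 = 0, [yy,x] = F_y - G_x/2 = 0, [yy,y] = G_y/2 = 0
Gamma^x_ij = (G*[ij,x] - F*[ij,y])/(EG - F^2), Gamma^y_ij = (E*[ij,y] - F*[ij,x])/(EG - F^2)
Gamma_xxx = 0, Gamma_xxy = 0, Gamma_xyy = 0, Gamma_yxx = 0, Gamma_yxy = 0, Gamma_yyy = 0
d^2x/dtau^2 = -(Gamma_xxx*(2)^2 + 2*Gamma_xxy*(2)*(3/2) + Gamma_xyy*(3/2)^2) = 0
d^2y/dtau^2 = -(Gamma_yxx*(2)^2 + 2*Gamma_yxy*(2)*(3/2) + Gamma_yyy*(3/2)^2) = 0

Answer: Gamma_xxx = 0, Gamma_xxy = 0, Gamma_xyy = 0, Gamma_yxx = 0, Gamma_yxy = 0, Gamma_yyy = 0; accelerations (d^2x/dtau^2, d^2y/dtau^2) = (0, 0)


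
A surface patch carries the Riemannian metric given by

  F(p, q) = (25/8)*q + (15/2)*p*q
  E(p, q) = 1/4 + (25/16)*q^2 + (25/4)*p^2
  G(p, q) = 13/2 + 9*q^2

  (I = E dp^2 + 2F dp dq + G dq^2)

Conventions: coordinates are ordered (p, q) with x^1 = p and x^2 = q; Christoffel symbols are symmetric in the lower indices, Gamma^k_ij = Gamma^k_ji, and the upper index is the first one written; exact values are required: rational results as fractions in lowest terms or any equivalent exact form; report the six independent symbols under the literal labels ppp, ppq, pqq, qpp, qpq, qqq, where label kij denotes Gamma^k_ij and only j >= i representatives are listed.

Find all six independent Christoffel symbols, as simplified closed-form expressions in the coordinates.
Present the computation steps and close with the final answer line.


E = 1/4 + (25/16)*q^2 + (25/4)*p^2; F = (25/8)*q + (15/2)*p*q; G = 13/2 + 9*q^2
Gamma^k_ij = (1/2) g^{kl} (d_i g_jl + d_j g_il - d_l g_ij), with g^inv = (1/(EG-F^2)) [[G, -F], [-F, E]]
first partials: E_p = (25/2)*p, E_q = (25/8)*q, F_p = (15/2)*q, F_q = 25/8 + (15/2)*p, G_p = 0, G_q = 18*q
D = EG - F^2 = 13/8 + (169/64)*q^2 + (325/8)*p^2 - (375/8)*p*q^2 + (225/16)*q^4
expanded: Gamma^p_pp = (G E_p - 2F F_p + F E_q)/(2D), Gamma^p_pq = (G E_q - F G_p)/(2D), Gamma^p_qq = (2G F_q - G G_p - F G_q)/(2D), Gamma^q_pp = (2E F_p - E E_q - F E_p)/(2D), Gamma^q_pq = (E G_p - F E_q)/(2D), Gamma^q_qq = (E G_q - 2F F_q + F G_p)/(2D); substitute and cancel common factors

Answer: Gamma_ppp = (1500*p*q^2 + 5200*p - 2375*q^2)/(5200*p^2 - 6000*p*q^2 + 1800*q^4 + 338*q^2 + 208), Gamma_ppq = (900*q^3 + 650*q)/(2600*p^2 - 3000*p*q^2 + 900*q^4 + 169*q^2 + 104), Gamma_pqq = (3120*p + 1300)/(2600*p^2 - 3000*p*q^2 + 900*q^4 + 169*q^2 + 104), Gamma_qpp = (-2500*p^2*q - 5000*p*q + 2375*q^3 + 380*q)/(10400*p^2 - 12000*p*q^2 + 3600*q^4 + 676*q^2 + 416), Gamma_qpq = (-1500*p*q^2 - 625*q^2)/(5200*p^2 - 6000*p*q^2 + 1800*q^4 + 338*q^2 + 208), Gamma_qqq = (-3000*p*q + 900*q^3 - 481*q)/(2600*p^2 - 3000*p*q^2 + 900*q^4 + 169*q^2 + 104)


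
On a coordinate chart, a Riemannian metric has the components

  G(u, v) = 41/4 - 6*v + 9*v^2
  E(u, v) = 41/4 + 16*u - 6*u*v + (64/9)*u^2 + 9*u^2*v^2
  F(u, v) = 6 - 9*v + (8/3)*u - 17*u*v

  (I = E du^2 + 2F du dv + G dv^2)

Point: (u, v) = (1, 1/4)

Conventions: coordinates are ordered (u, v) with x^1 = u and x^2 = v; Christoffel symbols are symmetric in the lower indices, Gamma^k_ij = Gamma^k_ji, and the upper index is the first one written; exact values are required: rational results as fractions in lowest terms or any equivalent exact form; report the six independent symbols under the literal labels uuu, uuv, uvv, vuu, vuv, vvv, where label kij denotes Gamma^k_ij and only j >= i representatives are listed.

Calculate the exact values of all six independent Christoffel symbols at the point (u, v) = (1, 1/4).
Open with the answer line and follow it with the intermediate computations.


Answer: Gamma_uuu = 324361/684865, Gamma_uuv = -16092/684865, Gamma_uvv = -554112/684865, Gamma_vuu = -136752/684865, Gamma_vuv = 3744/684865, Gamma_vvv = 73764/684865

E = 4669/144, F = 13/6, G = 149/16 at the point
E_u = 2149/72, E_v = -3/2, F_u = -19/12, F_v = -26, G_u = 0, G_v = -3/2
EG - F^2 = 684865/2304;  g^inv = (2304/684865) * [[149/16, -13/6], [-13/6, 4669/144]]
first-kind symbols [ij,l] = (1/2)(d_i g_jl + d_j g_il - d_l g_ij): [uu,u] = E_u/2 = 2149/144, [uu,v] = F_u - E_v/2 = -5/6, [uv,u] = E_v/2 = -3/4, [uv,v] = G_u/2 = 0, [vv,u] = F_v - G_u/2 = -26, [vv,v] = G_v/2 = -3/4
Gamma^u_ij = (G*[ij,u] - F*[ij,v])/(EG - F^2), Gamma^v_ij = (E*[ij,v] - F*[ij,u])/(EG - F^2)


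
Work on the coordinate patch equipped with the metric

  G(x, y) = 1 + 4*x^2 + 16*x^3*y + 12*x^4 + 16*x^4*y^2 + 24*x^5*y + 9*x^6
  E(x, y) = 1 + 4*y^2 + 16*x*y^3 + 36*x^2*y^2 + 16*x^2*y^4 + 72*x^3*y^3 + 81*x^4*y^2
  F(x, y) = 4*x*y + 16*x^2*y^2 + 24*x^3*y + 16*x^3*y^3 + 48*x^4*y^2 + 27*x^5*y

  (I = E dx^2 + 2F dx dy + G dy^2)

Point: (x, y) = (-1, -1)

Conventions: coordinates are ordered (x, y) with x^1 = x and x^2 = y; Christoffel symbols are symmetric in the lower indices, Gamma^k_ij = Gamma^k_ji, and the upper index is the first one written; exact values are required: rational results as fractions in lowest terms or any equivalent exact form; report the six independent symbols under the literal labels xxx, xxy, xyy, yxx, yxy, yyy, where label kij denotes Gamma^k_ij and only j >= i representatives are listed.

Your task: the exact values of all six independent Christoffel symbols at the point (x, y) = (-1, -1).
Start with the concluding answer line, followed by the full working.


Answer: Gamma_xxx = -330/307, Gamma_xxy = -285/307, Gamma_xyy = -60/307, Gamma_yxx = -198/307, Gamma_yxy = -171/307, Gamma_yyy = -36/307

E = 226, F = 135, G = 82 at the point
E_x = -660, E_y = -570, F_x = -483, F_y = -231, G_x = -342, G_y = -72
EG - F^2 = 307;  g^inv = (1/307) * [[82, -135], [-135, 226]]
first-kind symbols [ij,l] = (1/2)(d_i g_jl + d_j g_il - d_l g_ij): [xx,x] = E_x/2 = -330, [xx,y] = F_x - E_y/2 = -198, [xy,x] = E_y/2 = -285, [xy,y] = G_x/2 = -171, [yy,x] = F_y - G_x/2 = -60, [yy,y] = G_y/2 = -36
Gamma^x_ij = (G*[ij,x] - F*[ij,y])/(EG - F^2), Gamma^y_ij = (E*[ij,y] - F*[ij,x])/(EG - F^2)


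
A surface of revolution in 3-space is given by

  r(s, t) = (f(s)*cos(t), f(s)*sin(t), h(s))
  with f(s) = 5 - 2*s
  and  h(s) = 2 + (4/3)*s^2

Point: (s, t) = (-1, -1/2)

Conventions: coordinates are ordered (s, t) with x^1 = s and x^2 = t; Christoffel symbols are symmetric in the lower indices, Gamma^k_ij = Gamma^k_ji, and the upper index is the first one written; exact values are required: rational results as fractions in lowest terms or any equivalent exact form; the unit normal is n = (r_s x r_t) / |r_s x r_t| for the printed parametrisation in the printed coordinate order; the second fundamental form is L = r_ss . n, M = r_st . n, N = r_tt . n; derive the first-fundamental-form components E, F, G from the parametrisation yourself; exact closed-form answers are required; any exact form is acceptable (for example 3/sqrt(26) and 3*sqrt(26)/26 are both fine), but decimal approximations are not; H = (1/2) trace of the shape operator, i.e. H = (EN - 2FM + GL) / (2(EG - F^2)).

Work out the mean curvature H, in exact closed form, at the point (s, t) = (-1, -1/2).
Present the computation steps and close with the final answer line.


f = 7, f' = -2, f'' = 0, h' = -8/3, h'' = 8/3
E = 100/9, F = 0, G = 49; answer radicand W^2 = 100/9
unnormalised second-form numerators: l = -16/3, m = 0, n = -56/3; L = l/sqrt(100/9), and similarly M = m/sqrt(W^2), N = n/sqrt(W^2)
H = (E*n - 2*F*m + G*l) / (2*(EG - F^2)*sqrt(W^2)); E*n - 2*F*m + G*l = -12656/27, EG - F^2 = 4900/9, so H = (-226/525)/sqrt(100/9)

Answer: H = -113/875


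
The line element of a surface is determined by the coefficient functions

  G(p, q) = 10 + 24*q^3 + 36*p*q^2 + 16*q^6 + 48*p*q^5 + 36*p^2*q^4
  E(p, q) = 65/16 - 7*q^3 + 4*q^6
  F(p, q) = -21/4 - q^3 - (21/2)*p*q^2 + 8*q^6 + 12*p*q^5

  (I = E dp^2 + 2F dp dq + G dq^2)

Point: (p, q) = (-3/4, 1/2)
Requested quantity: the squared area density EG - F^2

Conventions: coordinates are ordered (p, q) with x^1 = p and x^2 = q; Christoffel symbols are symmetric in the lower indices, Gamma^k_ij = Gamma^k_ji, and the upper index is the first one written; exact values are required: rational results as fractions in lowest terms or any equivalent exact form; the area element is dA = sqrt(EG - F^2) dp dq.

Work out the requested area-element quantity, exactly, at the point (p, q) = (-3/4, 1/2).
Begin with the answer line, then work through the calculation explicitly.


Answer: EG - F^2 = 569/64

E = 13/4, F = -57/16, G = 425/64; EG - F^2 = 569/64


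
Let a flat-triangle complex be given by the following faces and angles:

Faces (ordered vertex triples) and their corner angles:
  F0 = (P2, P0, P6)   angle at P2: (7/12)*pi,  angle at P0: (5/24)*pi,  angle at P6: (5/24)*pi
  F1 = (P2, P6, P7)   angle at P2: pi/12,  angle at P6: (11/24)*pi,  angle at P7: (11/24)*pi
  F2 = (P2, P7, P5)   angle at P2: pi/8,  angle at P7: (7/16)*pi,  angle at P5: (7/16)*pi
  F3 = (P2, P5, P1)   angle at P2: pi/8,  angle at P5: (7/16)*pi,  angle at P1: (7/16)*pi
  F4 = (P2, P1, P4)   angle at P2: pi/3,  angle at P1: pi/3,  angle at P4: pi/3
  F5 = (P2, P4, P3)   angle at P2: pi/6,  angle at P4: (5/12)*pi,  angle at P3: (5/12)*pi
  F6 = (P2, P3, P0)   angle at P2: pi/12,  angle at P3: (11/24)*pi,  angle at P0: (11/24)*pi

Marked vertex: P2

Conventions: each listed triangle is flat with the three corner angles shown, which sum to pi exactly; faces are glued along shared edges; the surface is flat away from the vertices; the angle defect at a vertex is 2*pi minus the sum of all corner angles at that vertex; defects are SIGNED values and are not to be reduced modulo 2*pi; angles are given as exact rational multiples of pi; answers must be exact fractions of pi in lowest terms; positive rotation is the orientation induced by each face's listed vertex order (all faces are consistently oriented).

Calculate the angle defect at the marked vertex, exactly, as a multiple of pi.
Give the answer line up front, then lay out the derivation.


Answer: defect(P2) = pi/2

Sum of corner angles at P2: (3/2)*pi
defect = 2*pi - (3/2)*pi


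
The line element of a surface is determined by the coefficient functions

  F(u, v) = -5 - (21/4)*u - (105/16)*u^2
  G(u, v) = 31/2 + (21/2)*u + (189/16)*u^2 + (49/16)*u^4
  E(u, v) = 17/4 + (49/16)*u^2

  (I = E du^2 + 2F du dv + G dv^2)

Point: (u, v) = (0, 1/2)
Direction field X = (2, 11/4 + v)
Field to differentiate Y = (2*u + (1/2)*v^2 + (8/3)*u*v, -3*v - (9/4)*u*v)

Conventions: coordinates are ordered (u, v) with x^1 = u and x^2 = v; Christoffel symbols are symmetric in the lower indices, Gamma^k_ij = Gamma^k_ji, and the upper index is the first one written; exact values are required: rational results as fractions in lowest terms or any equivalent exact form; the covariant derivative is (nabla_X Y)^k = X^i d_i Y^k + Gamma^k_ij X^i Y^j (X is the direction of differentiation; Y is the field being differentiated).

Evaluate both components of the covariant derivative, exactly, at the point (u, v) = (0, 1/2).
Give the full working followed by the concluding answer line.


E = 17/4, F = -5, G = 31/2 at the point
E_u = 0, E_v = 0, F_u = -21/4, F_v = 0, G_u = 21/2, G_v = 0
EG - F^2 = 327/8;  g^inv = (8/327) * [[31/2, 5], [5, 17/4]]
first-kind symbols [ij,l] = (1/2)(d_i g_jl + d_j g_il - d_l g_ij): [uu,u] = E_u/2 = 0, [uu,v] = F_u - E_v/2 = -21/4, [uv,u] = E_v/2 = 0, [uv,v] = G_u/2 = 21/4, [vv,u] = F_v - G_u/2 = -21/4, [vv,v] = G_v/2 = 0
Gamma^u_ij = (G*[ij,u] - F*[ij,v])/(EG - F^2), Gamma^v_ij = (E*[ij,v] - F*[ij,u])/(EG - F^2)
Gamma_uuu = -70/109, Gamma_uuv = 70/109, Gamma_uvv = -217/109, Gamma_vuu = -119/218, Gamma_vuv = 119/218, Gamma_vvv = -70/109
X = (2, 13/4), Y = (1/8, -3/2) at the point

Answer: (nabla_X Y)^u = 84605/5232, (nabla_X Y)^v = -72701/6976


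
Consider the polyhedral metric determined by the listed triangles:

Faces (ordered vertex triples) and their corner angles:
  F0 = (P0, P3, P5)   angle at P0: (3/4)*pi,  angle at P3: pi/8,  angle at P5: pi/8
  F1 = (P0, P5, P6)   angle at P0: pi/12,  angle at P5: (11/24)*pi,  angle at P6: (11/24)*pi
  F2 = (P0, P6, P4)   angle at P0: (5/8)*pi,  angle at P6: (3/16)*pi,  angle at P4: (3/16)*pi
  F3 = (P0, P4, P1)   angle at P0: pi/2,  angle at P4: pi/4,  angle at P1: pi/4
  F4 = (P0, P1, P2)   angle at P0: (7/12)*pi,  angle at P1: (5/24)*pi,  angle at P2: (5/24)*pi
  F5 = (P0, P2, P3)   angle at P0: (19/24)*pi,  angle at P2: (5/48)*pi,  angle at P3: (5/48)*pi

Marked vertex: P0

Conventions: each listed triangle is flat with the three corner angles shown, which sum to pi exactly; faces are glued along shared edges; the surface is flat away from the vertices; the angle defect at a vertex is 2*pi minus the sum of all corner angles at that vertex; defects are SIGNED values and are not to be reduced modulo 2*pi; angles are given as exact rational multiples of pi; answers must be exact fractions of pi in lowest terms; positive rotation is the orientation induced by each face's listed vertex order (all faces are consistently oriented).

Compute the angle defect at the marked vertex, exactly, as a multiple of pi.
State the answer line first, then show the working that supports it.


Answer: defect(P0) = (-4/3)*pi

Sum of corner angles at P0: (10/3)*pi
defect = 2*pi - (10/3)*pi


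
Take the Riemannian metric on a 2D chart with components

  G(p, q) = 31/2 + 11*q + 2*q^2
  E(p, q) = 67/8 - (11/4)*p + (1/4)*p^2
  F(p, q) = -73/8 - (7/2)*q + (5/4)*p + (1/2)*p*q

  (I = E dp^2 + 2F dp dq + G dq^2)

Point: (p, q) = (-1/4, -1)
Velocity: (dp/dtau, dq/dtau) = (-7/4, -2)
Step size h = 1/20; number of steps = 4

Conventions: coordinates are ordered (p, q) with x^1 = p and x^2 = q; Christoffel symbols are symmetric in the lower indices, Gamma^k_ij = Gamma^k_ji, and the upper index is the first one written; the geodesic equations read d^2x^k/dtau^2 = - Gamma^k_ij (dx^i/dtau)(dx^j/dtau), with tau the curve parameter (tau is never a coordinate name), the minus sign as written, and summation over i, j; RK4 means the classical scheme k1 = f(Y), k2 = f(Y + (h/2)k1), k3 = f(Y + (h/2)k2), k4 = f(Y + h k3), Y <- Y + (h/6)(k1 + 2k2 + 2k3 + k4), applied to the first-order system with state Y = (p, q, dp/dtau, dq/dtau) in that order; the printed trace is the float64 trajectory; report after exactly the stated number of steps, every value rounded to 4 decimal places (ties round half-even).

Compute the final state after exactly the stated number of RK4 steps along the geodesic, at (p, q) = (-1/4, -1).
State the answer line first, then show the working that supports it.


Answer: p = -0.5771, q = -1.4369, dp/dtau = -1.5143, dq/dtau = -2.4114

f(Y) = (dp/dtau, dq/dtau, -Gamma^p_ij Y'^i Y'^j, -Gamma^q_ij Y'^i Y'^j) with the Gammas evaluated at the stage position; h = 0.050000; intermediate values shown to 6 dp
step 0: p = -0.2500, q = -1.0000, dp/dtau = -1.7500, dq/dtau = -2.0000
step 1:
  k1: at (p, q) = (-0.250000, -1.000000), (dp/dtau, dq/dtau) = (-1.750000, -2.000000); Gamma_ppp = -0.197615, Gamma_ppq = 0.000000, Gamma_pqq = -0.127613, Gamma_qpp = -0.061329, Gamma_qpq = 0.000000, Gamma_qqq = 0.424346; k1 = (-1.750000, -2.000000, 1.115650, -1.509563)
  k2: at (p, q) = (-0.293750, -1.050000), (dp/dtau, dq/dtau) = (-1.722109, -2.037739); Gamma_ppp = -0.195636, Gamma_ppq = 0.000000, Gamma_pqq = -0.129859, Gamma_qpp = -0.062207, Gamma_qpq = 0.000000, Gamma_qqq = 0.432918; k2 = (-1.722109, -2.037739, 1.119414, -1.613158)
  k3: at (p, q) = (-0.293053, -1.050943), (dp/dtau, dq/dtau) = (-1.722015, -2.040329); Gamma_ppp = -0.195653, Gamma_ppq = 0.000000, Gamma_pqq = -0.129942, Gamma_qpp = -0.062238, Gamma_qpq = 0.000000, Gamma_qqq = 0.433070; k3 = (-1.722015, -2.040329, 1.121117, -1.618289)
  k4: at (p, q) = (-0.336101, -1.102016), (dp/dtau, dq/dtau) = (-1.693944, -2.080914); Gamma_ppp = -0.193700, Gamma_ppq = 0.000000, Gamma_pqq = -0.132408, Gamma_qpp = -0.063189, Gamma_qpq = 0.000000, Gamma_qqq = 0.442134; k4 = (-1.693944, -2.080914, 1.129168, -1.733215)
  Y <- Y + (h/6)(k1 + 2k2 + 2k3 + k4): p = -0.3361, q = -1.1020, dp/dtau = -1.6940, dq/dtau = -2.0809
step 2:
  k1: at (p, q) = (-0.336102, -1.101975), (dp/dtau, dq/dtau) = (-1.693951, -2.080881); Gamma_ppp = -0.193701, Gamma_ppq = 0.000000, Gamma_pqq = -0.132405, Gamma_qpp = -0.063187, Gamma_qpq = 0.000000, Gamma_qqq = 0.442127; k1 = (-1.693951, -2.080881, 1.129142, -1.733124)
  k2: at (p, q) = (-0.378450, -1.153997), (dp/dtau, dq/dtau) = (-1.665722, -2.124209); Gamma_ppp = -0.191772, Gamma_ppq = 0.000000, Gamma_pqq = -0.135099, Gamma_qpp = -0.064211, Gamma_qpq = 0.000000, Gamma_qqq = 0.451687; k2 = (-1.665722, -2.124209, 1.141701, -1.859970)
  k3: at (p, q) = (-0.377745, -1.155081), (dp/dtau, dq/dtau) = (-1.665408, -2.127380); Gamma_ppp = -0.191786, Gamma_ppq = 0.000000, Gamma_pqq = -0.135199, Gamma_qpp = -0.064248, Gamma_qpq = 0.000000, Gamma_qqq = 0.451875; k3 = (-1.665408, -2.127380, 1.143812, -1.866875)
  k4: at (p, q) = (-0.419372, -1.208344), (dp/dtau, dq/dtau) = (-1.636760, -2.174224); Gamma_ppp = -0.189875, Gamma_ppq = 0.000000, Gamma_pqq = -0.138167, Gamma_qpp = -0.065359, Gamma_qpq = 0.000000, Gamma_qqq = 0.462025; k4 = (-1.636760, -2.174224, 1.161824, -2.009013)
  Y <- Y + (h/6)(k1 + 2k2 + 2k3 + k4): p = -0.4194, q = -1.2083, dp/dtau = -1.6368, dq/dtau = -2.1742
step 3:
  k1: at (p, q) = (-0.419376, -1.208294), (dp/dtau, dq/dtau) = (-1.636768, -2.174179); Gamma_ppp = -0.189875, Gamma_ppq = 0.000000, Gamma_pqq = -0.138163, Gamma_qpp = -0.065357, Gamma_qpq = 0.000000, Gamma_qqq = 0.462016; k1 = (-1.636768, -2.174179, 1.161783, -2.008881)
  k2: at (p, q) = (-0.460296, -1.262649), (dp/dtau, dq/dtau) = (-1.607723, -2.224401); Gamma_ppp = -0.187979, Gamma_ppq = 0.000000, Gamma_pqq = -0.141415, Gamma_qpp = -0.066556, Gamma_qpq = 0.000000, Gamma_qqq = 0.472759; k2 = (-1.607723, -2.224401, 1.185597, -2.167160)
  k3: at (p, q) = (-0.459569, -1.263904), (dp/dtau, dq/dtau) = (-1.607128, -2.228358); Gamma_ppp = -0.187990, Gamma_ppq = 0.000000, Gamma_pqq = -0.141538, Gamma_qpp = -0.066601, Gamma_qpq = 0.000000, Gamma_qqq = 0.472995; k3 = (-1.607128, -2.228358, 1.188368, -2.176673)
  k4: at (p, q) = (-0.499733, -1.319712), (dp/dtau, dq/dtau) = (-1.577349, -2.283013); Gamma_ppp = -0.186099, Gamma_ppq = 0.000000, Gamma_pqq = -0.145138, Gamma_qpp = -0.067907, Gamma_qpq = 0.000000, Gamma_qqq = 0.484452; k4 = (-1.577349, -2.283013, 1.219501, -2.356081)
  Y <- Y + (h/6)(k1 + 2k2 + 2k3 + k4): p = -0.4997, q = -1.3197, dp/dtau = -1.5774, dq/dtau = -2.2830
step 4:
  k1: at (p, q) = (-0.499742, -1.319650), (dp/dtau, dq/dtau) = (-1.577358, -2.282951); Gamma_ppp = -0.186100, Gamma_ppq = 0.000000, Gamma_pqq = -0.145132, Gamma_qpp = -0.067905, Gamma_qpq = 0.000000, Gamma_qqq = 0.484440; k1 = (-1.577358, -2.282951, 1.219437, -2.355883)
  k2: at (p, q) = (-0.539175, -1.376724), (dp/dtau, dq/dtau) = (-1.546872, -2.341848); Gamma_ppp = -0.184212, Gamma_ppq = 0.000000, Gamma_pqq = -0.149094, Gamma_qpp = -0.069319, Gamma_qpq = 0.000000, Gamma_qqq = 0.496612; k2 = (-1.546872, -2.341848, 1.258454, -2.557676)
  k3: at (p, q) = (-0.538413, -1.378197), (dp/dtau, dq/dtau) = (-1.545896, -2.346893); Gamma_ppp = -0.184220, Gamma_ppq = 0.000000, Gamma_pqq = -0.149250, Gamma_qpp = -0.069375, Gamma_qpq = 0.000000, Gamma_qqq = 0.496912; k3 = (-1.545896, -2.346893, 1.262301, -2.571154)
  k4: at (p, q) = (-0.577036, -1.436995), (dp/dtau, dq/dtau) = (-1.514243, -2.411509); Gamma_ppp = -0.182325, Gamma_ppq = 0.000000, Gamma_pqq = -0.153666, Gamma_qpp = -0.070922, Gamma_qpq = 0.000000, Gamma_qqq = 0.509955; k4 = (-1.514243, -2.411509, 1.311682, -2.802962)
  Y <- Y + (h/6)(k1 + 2k2 + 2k3 + k4): p = -0.5771, q = -1.4369, dp/dtau = -1.5143, dq/dtau = -2.4114
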